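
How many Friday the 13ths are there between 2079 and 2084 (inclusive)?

Friday-the-13ths by year:
2079: Jan, Oct
2080: Sep, Dec
2081: Jun
2082: Feb, Mar, Nov
2083: Aug
2084: Oct

10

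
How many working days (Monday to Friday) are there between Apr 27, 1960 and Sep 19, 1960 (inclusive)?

104

Apr 27, 1960 is a Wednesday.
From Apr 27, 1960 to Sep 19, 1960 is 146 days inclusive.
146 = 7 × 20 + 6, so there are 20 full weeks plus 6 extra days.
Each full week contributes 5 weekdays (Mon–Fri): 20 × 5 = 100.
The 6 extra days are Wednesday, Thursday, Friday, Saturday, Sunday, Monday — 4 of them qualify.
Total: 100 + 4 = 104.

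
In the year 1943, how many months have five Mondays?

A month has five Mondays exactly when Monday falls within its first (length − 28) days.
Jan: 31 days, starts Fri → 5 of Fri, Sat, Sun
Feb: 28 days, starts Mon → 5 of (none)
Mar: 31 days, starts Mon → 5 of Mon, Tue, Wed ✓
Apr: 30 days, starts Thu → 5 of Thu, Fri
May: 31 days, starts Sat → 5 of Sat, Sun, Mon ✓
Jun: 30 days, starts Tue → 5 of Tue, Wed
Jul: 31 days, starts Thu → 5 of Thu, Fri, Sat
Aug: 31 days, starts Sun → 5 of Sun, Mon, Tue ✓
Sep: 30 days, starts Wed → 5 of Wed, Thu
Oct: 31 days, starts Fri → 5 of Fri, Sat, Sun
Nov: 30 days, starts Mon → 5 of Mon, Tue ✓
Dec: 31 days, starts Wed → 5 of Wed, Thu, Fri
Months with five Mondays: Mar, May, Aug, Nov.

4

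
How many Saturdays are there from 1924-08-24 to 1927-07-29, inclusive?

152

1924-08-24 is a Sunday.
That's 1070 days from start to end, counting both.
1070 = 7 × 152 + 6, so there are 152 full weeks plus 6 extra days.
Each full week contributes one Saturday: 152 so far.
The 6 extra days are Sunday, Monday, Tuesday, Wednesday, Thursday, Friday — none qualify.
Total: 152 + 0 = 152.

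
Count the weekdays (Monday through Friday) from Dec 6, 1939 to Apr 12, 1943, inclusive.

Dec 6, 1939 is a Wednesday.
That's 1224 days from start to end, counting both.
1224 = 7 × 174 + 6, so there are 174 full weeks plus 6 extra days.
Each full week contributes 5 weekdays (Mon–Fri): 174 × 5 = 870.
The 6 extra days are Wednesday, Thursday, Friday, Saturday, Sunday, Monday — 4 of them qualify.
Total: 870 + 4 = 874.

874 weekdays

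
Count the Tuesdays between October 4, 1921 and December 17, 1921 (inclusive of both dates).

October 4, 1921 is a Tuesday.
From October 4, 1921 to December 17, 1921 is 75 days inclusive.
75 = 7 × 10 + 5, so there are 10 full weeks plus 5 extra days.
Each full week contributes one Tuesday: 10 so far.
The 5 extra days are Tue, Wed, Thu, Fri, Sat — 1 of them qualifies.
Total: 10 + 1 = 11.

11 Tuesdays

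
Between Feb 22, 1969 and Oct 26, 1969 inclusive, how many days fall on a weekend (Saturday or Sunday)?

72

Feb 22, 1969 is a Saturday.
The range spans 247 days (inclusive of both endpoints).
247 = 7 × 35 + 2, so there are 35 full weeks plus 2 extra days.
Each full week contributes 2 weekend days (Sat, Sun): 35 × 2 = 70.
The 2 extra days are Sat, Sun — 2 of them qualify.
Total: 70 + 2 = 72.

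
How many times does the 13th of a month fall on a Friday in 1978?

2

The 13th falls on a Friday when the month's 13th has weekday Fri.
Jan 13 is Fri ✓; Feb 13 is Mon; Mar 13 is Mon; Apr 13 is Thu; May 13 is Sat; Jun 13 is Tue; Jul 13 is Thu; Aug 13 is Sun; Sep 13 is Wed; Oct 13 is Fri ✓; Nov 13 is Mon; Dec 13 is Wed.
Friday the 13ths: Jan, Oct.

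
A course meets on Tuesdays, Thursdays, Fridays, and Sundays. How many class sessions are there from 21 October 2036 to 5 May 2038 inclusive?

21 October 2036 is a Tuesday.
That's 562 days from start to end, counting both.
562 = 7 × 80 + 2, so there are 80 full weeks plus 2 extra days.
Each full week contributes 4 days from the set (Tue, Thu, Fri, Sun): 80 × 4 = 320.
The 2 extra days are Tuesday, Wednesday — 1 of them qualifies.
Total: 320 + 1 = 321.

321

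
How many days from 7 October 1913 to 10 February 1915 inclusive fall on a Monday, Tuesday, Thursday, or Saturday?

281

7 October 1913 is a Tuesday.
The range spans 492 days (inclusive of both endpoints).
492 = 7 × 70 + 2, so there are 70 full weeks plus 2 extra days.
Each full week contributes 4 days from the set (Mon, Tue, Thu, Sat): 70 × 4 = 280.
The 2 extra days are Tuesday, Wednesday — 1 of them qualifies.
Total: 280 + 1 = 281.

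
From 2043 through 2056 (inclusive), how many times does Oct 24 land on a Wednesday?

Day of week of October 24 in each year:
2043: Sat, 2044: Mon, 2045: Tue, 2046: Wed ✓, 2047: Thu, 2048: Sat, 2049: Sun, 2050: Mon, 2051: Tue, 2052: Thu, 2053: Fri, 2054: Sat, 2055: Sun, 2056: Tue
Wednesdays: 2046.

1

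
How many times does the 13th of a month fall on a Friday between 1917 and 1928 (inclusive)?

Friday-the-13ths by year:
1917: Apr, Jul
1918: Sep, Dec
1919: Jun
1920: Feb, Aug
1921: May
1922: Jan, Oct
1923: Apr, Jul
1924: Jun
1925: Feb, Mar, Nov
1926: Aug
1927: May
1928: Jan, Apr, Jul

21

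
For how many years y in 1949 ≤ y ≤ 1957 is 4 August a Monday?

1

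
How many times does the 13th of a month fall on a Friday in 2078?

1

The 13th falls on a Friday when the month's 13th has weekday Fri.
Jan 13 is Thu; Feb 13 is Sun; Mar 13 is Sun; Apr 13 is Wed; May 13 is Fri ✓; Jun 13 is Mon; Jul 13 is Wed; Aug 13 is Sat; Sep 13 is Tue; Oct 13 is Thu; Nov 13 is Sun; Dec 13 is Tue.
Friday the 13ths: May.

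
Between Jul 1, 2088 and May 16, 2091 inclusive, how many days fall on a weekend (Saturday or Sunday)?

Jul 1, 2088 is a Thursday.
From Jul 1, 2088 to May 16, 2091 is 1050 days inclusive.
1050 = 7 × 150, so the span is exactly 150 full weeks.
Each full week contributes 2 weekend days (Sat, Sun): 150 × 2 = 300.

300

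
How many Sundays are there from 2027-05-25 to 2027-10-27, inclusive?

22

2027-05-25 is a Tuesday.
From 2027-05-25 to 2027-10-27 is 156 days inclusive.
156 = 7 × 22 + 2, so there are 22 full weeks plus 2 extra days.
Each full week contributes one Sunday: 22 so far.
The 2 extra days are Tue, Wed — none qualify.
Total: 22 + 0 = 22.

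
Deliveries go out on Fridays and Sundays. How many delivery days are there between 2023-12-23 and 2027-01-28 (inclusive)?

323

2023-12-23 is a Saturday.
The range spans 1133 days (inclusive of both endpoints).
1133 = 7 × 161 + 6, so there are 161 full weeks plus 6 extra days.
Each full week contributes 2 days from the set (Fri, Sun): 161 × 2 = 322.
The 6 extra days are Saturday, Sunday, Monday, Tuesday, Wednesday, Thursday — 1 of them qualifies.
Total: 322 + 1 = 323.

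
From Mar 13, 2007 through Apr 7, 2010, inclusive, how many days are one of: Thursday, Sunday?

Mar 13, 2007 is a Tuesday.
That's 1122 days from start to end, counting both.
1122 = 7 × 160 + 2, so there are 160 full weeks plus 2 extra days.
Each full week contributes 2 days from the set (Thu, Sun): 160 × 2 = 320.
The 2 extra days are Tue, Wed — none qualify.
Total: 320 + 0 = 320.

320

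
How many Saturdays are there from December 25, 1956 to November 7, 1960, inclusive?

202 Saturdays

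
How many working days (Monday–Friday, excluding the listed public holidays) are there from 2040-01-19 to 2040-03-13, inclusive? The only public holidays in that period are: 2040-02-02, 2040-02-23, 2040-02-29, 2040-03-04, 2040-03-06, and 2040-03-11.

35 working days

2040-01-19 is a Thursday.
That's 55 days from start to end, counting both.
55 = 7 × 7 + 6, so there are 7 full weeks plus 6 extra days.
Each full week contributes 5 weekdays (Mon–Fri): 7 × 5 = 35.
The 6 extra days are Thu, Fri, Sat, Sun, Mon, Tue — 4 of them qualify.
Total: 35 + 4 = 39.
Holidays: 2040-02-02 (Thu); 2040-02-23 (Thu); 2040-02-29 (Wed); 2040-03-04 (Sun); 2040-03-06 (Tue); 2040-03-11 (Sun).
4 of the 6 holidays fall on weekdays; the rest are weekends and were already excluded.
Business days: 39 − 4 = 35.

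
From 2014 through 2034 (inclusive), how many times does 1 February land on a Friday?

2

Day of week of February 1 in each year:
2014: Sat, 2015: Sun, 2016: Mon, 2017: Wed, 2018: Thu, 2019: Fri ✓, 2020: Sat, 2021: Mon, 2022: Tue, 2023: Wed, 2024: Thu, 2025: Sat, 2026: Sun, 2027: Mon, 2028: Tue, 2029: Thu, 2030: Fri ✓, 2031: Sat, 2032: Sun, 2033: Tue, 2034: Wed
Fridays: 2019, 2030.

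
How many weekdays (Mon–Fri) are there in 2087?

January 1, 2087 is a Wednesday.
That's 365 days from start to end, counting both.
365 = 7 × 52 + 1, so there are 52 full weeks plus 1 extra day.
Each full week contributes 5 weekdays (Mon–Fri): 52 × 5 = 260.
The 1 extra day is Wed — 1 of them qualifies.
Total: 260 + 1 = 261.

261 weekdays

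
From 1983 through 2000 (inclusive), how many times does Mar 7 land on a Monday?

3

Day of week of March 7 in each year:
1983: Mon ✓, 1984: Wed, 1985: Thu, 1986: Fri, 1987: Sat, 1988: Mon ✓, 1989: Tue, 1990: Wed, 1991: Thu, 1992: Sat, 1993: Sun, 1994: Mon ✓, 1995: Tue, 1996: Thu, 1997: Fri, 1998: Sat, 1999: Sun, 2000: Tue
Mondays: 1983, 1988, 1994.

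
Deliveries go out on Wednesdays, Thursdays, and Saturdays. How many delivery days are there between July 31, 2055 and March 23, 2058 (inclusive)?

415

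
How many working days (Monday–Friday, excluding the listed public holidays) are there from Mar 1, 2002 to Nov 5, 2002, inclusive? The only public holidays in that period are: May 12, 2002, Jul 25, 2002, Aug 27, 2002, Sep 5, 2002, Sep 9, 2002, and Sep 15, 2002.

Mar 1, 2002 is a Friday.
From Mar 1, 2002 to Nov 5, 2002 is 250 days inclusive.
250 = 7 × 35 + 5, so there are 35 full weeks plus 5 extra days.
Each full week contributes 5 weekdays (Mon–Fri): 35 × 5 = 175.
The 5 extra days are Fri, Sat, Sun, Mon, Tue — 3 of them qualify.
Total: 175 + 3 = 178.
Holidays: May 12, 2002 (Sun); Jul 25, 2002 (Thu); Aug 27, 2002 (Tue); Sep 5, 2002 (Thu); Sep 9, 2002 (Mon); Sep 15, 2002 (Sun).
4 of the 6 holidays fall on weekdays; the rest are weekends and were already excluded.
Business days: 178 − 4 = 174.

174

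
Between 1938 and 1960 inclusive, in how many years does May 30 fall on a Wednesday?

3

Day of week of May 30 in each year:
1938: Mon, 1939: Tue, 1940: Thu, 1941: Fri, 1942: Sat, 1943: Sun, 1944: Tue, 1945: Wed ✓, 1946: Thu, 1947: Fri, 1948: Sun, 1949: Mon, 1950: Tue, 1951: Wed ✓, 1952: Fri, 1953: Sat, 1954: Sun, 1955: Mon, 1956: Wed ✓, 1957: Thu, 1958: Fri, 1959: Sat, 1960: Mon
Wednesdays: 1945, 1951, 1956.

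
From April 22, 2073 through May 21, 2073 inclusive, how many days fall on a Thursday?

April 22, 2073 is a Saturday.
The range spans 30 days (inclusive of both endpoints).
30 = 7 × 4 + 2, so there are 4 full weeks plus 2 extra days.
Each full week contributes one Thursday: 4 so far.
The 2 extra days are Saturday, Sunday — none qualify.
Total: 4 + 0 = 4.

4 Thursdays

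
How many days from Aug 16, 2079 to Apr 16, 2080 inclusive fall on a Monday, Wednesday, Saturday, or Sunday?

140

Aug 16, 2079 is a Wednesday.
The range spans 245 days (inclusive of both endpoints).
245 = 7 × 35, so the span is exactly 35 full weeks.
Each full week contributes 4 days from the set (Mon, Wed, Sat, Sun): 35 × 4 = 140.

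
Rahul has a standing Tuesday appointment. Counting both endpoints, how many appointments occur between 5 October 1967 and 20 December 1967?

5 October 1967 is a Thursday.
From 5 October 1967 to 20 December 1967 is 77 days inclusive.
77 = 7 × 11, so the span is exactly 11 full weeks.
Each full week contributes one Tuesday: 11 so far.
Total: 11.

11 Tuesdays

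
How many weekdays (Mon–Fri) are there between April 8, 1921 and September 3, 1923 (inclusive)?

627

April 8, 1921 is a Friday.
From April 8, 1921 to September 3, 1923 is 879 days inclusive.
879 = 7 × 125 + 4, so there are 125 full weeks plus 4 extra days.
Each full week contributes 5 weekdays (Mon–Fri): 125 × 5 = 625.
The 4 extra days are Fri, Sat, Sun, Mon — 2 of them qualify.
Total: 625 + 2 = 627.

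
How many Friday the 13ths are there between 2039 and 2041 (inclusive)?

6

Friday-the-13ths by year:
2039: May
2040: Jan, Apr, Jul
2041: Sep, Dec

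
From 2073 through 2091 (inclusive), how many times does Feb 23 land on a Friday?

Day of week of February 23 in each year:
2073: Thu, 2074: Fri ✓, 2075: Sat, 2076: Sun, 2077: Tue, 2078: Wed, 2079: Thu, 2080: Fri ✓, 2081: Sun, 2082: Mon, 2083: Tue, 2084: Wed, 2085: Fri ✓, 2086: Sat, 2087: Sun, 2088: Mon, 2089: Wed, 2090: Thu, 2091: Fri ✓
Fridays: 2074, 2080, 2085, 2091.

4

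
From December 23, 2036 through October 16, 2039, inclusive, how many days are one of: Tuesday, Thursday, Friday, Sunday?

December 23, 2036 is a Tuesday.
From December 23, 2036 to October 16, 2039 is 1028 days inclusive.
1028 = 7 × 146 + 6, so there are 146 full weeks plus 6 extra days.
Each full week contributes 4 days from the set (Tue, Thu, Fri, Sun): 146 × 4 = 584.
The 6 extra days are Tue, Wed, Thu, Fri, Sat, Sun — 4 of them qualify.
Total: 584 + 4 = 588.

588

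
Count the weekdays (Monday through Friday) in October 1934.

23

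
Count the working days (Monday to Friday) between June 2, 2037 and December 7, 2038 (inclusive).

396 weekdays

June 2, 2037 is a Tuesday.
From June 2, 2037 to December 7, 2038 is 554 days inclusive.
554 = 7 × 79 + 1, so there are 79 full weeks plus 1 extra day.
Each full week contributes 5 weekdays (Mon–Fri): 79 × 5 = 395.
The 1 extra day is Tue — 1 of them qualifies.
Total: 395 + 1 = 396.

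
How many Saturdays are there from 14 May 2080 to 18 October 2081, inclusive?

75 Saturdays

14 May 2080 is a Tuesday.
The range spans 523 days (inclusive of both endpoints).
523 = 7 × 74 + 5, so there are 74 full weeks plus 5 extra days.
Each full week contributes one Saturday: 74 so far.
The 5 extra days are Tue, Wed, Thu, Fri, Sat — 1 of them qualifies.
Total: 74 + 1 = 75.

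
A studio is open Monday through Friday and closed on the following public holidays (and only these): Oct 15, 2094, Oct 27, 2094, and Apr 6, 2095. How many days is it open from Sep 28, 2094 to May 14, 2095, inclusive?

Sep 28, 2094 is a Tuesday.
That's 229 days from start to end, counting both.
229 = 7 × 32 + 5, so there are 32 full weeks plus 5 extra days.
Each full week contributes 5 weekdays (Mon–Fri): 32 × 5 = 160.
The 5 extra days are Tuesday, Wednesday, Thursday, Friday, Saturday — 4 of them qualify.
Total: 160 + 4 = 164.
Holidays: Oct 15, 2094 (Fri); Oct 27, 2094 (Wed); Apr 6, 2095 (Wed).
All 3 holidays fall on weekdays, so subtract 3.
Business days: 164 − 3 = 161.

161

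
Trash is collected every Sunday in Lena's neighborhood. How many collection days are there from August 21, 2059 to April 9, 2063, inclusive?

190 Sundays

August 21, 2059 is a Thursday.
From August 21, 2059 to April 9, 2063 is 1328 days inclusive.
1328 = 7 × 189 + 5, so there are 189 full weeks plus 5 extra days.
Each full week contributes one Sunday: 189 so far.
The 5 extra days are Thursday, Friday, Saturday, Sunday, Monday — 1 of them qualifies.
Total: 189 + 1 = 190.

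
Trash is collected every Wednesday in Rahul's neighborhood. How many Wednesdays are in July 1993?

1 July 1993 is a Thursday.
The range spans 31 days (inclusive of both endpoints).
31 = 7 × 4 + 3, so there are 4 full weeks plus 3 extra days.
Each full week contributes one Wednesday: 4 so far.
The 3 extra days are Thu, Fri, Sat — none qualify.
Total: 4 + 0 = 4.

4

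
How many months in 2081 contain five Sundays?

A month has five Sundays exactly when Sunday falls within its first (length − 28) days.
Jan: 31 days, starts Wed → 5 of Wed, Thu, Fri
Feb: 28 days, starts Sat → 5 of (none)
Mar: 31 days, starts Sat → 5 of Sat, Sun, Mon ✓
Apr: 30 days, starts Tue → 5 of Tue, Wed
May: 31 days, starts Thu → 5 of Thu, Fri, Sat
Jun: 30 days, starts Sun → 5 of Sun, Mon ✓
Jul: 31 days, starts Tue → 5 of Tue, Wed, Thu
Aug: 31 days, starts Fri → 5 of Fri, Sat, Sun ✓
Sep: 30 days, starts Mon → 5 of Mon, Tue
Oct: 31 days, starts Wed → 5 of Wed, Thu, Fri
Nov: 30 days, starts Sat → 5 of Sat, Sun ✓
Dec: 31 days, starts Mon → 5 of Mon, Tue, Wed
Months with five Sundays: Mar, Jun, Aug, Nov.

4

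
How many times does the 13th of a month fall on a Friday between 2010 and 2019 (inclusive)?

Friday-the-13ths by year:
2010: Aug
2011: May
2012: Jan, Apr, Jul
2013: Sep, Dec
2014: Jun
2015: Feb, Mar, Nov
2016: May
2017: Jan, Oct
2018: Apr, Jul
2019: Sep, Dec

18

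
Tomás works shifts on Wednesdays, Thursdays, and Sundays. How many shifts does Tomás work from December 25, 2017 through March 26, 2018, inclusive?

39

December 25, 2017 is a Monday.
The range spans 92 days (inclusive of both endpoints).
92 = 7 × 13 + 1, so there are 13 full weeks plus 1 extra day.
Each full week contributes 3 days from the set (Wed, Thu, Sun): 13 × 3 = 39.
The 1 extra day is Mon — none qualify.
Total: 39 + 0 = 39.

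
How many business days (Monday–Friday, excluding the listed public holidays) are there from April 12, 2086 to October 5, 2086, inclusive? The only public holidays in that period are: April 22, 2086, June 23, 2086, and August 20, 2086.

April 12, 2086 is a Friday.
That's 177 days from start to end, counting both.
177 = 7 × 25 + 2, so there are 25 full weeks plus 2 extra days.
Each full week contributes 5 weekdays (Mon–Fri): 25 × 5 = 125.
The 2 extra days are Friday, Saturday — 1 of them qualifies.
Total: 125 + 1 = 126.
Holidays: April 22, 2086 (Mon); June 23, 2086 (Sun); August 20, 2086 (Tue).
2 of the 3 holidays fall on weekdays; the rest are weekends and were already excluded.
Business days: 126 − 2 = 124.

124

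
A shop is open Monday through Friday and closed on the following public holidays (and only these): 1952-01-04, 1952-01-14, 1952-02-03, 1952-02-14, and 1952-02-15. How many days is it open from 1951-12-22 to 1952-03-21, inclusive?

1951-12-22 is a Saturday.
From 1951-12-22 to 1952-03-21 is 91 days inclusive.
91 = 7 × 13, so the span is exactly 13 full weeks.
Each full week contributes 5 weekdays (Mon–Fri): 13 × 5 = 65.
Holidays: 1952-01-04 (Fri); 1952-01-14 (Mon); 1952-02-03 (Sun); 1952-02-14 (Thu); 1952-02-15 (Fri).
4 of the 5 holidays fall on weekdays; the rest are weekends and were already excluded.
Business days: 65 − 4 = 61.

61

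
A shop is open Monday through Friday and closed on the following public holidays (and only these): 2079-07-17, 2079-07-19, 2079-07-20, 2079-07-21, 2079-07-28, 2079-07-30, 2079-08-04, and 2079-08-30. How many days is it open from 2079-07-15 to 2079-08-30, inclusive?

26 working days

2079-07-15 is a Saturday.
The range spans 47 days (inclusive of both endpoints).
47 = 7 × 6 + 5, so there are 6 full weeks plus 5 extra days.
Each full week contributes 5 weekdays (Mon–Fri): 6 × 5 = 30.
The 5 extra days are Sat, Sun, Mon, Tue, Wed — 3 of them qualify.
Total: 30 + 3 = 33.
Holidays: 2079-07-17 (Mon); 2079-07-19 (Wed); 2079-07-20 (Thu); 2079-07-21 (Fri); 2079-07-28 (Fri); 2079-07-30 (Sun); 2079-08-04 (Fri); 2079-08-30 (Wed).
7 of the 8 holidays fall on weekdays; the rest are weekends and were already excluded.
Business days: 33 − 7 = 26.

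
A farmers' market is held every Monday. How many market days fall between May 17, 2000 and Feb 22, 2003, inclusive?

144 Mondays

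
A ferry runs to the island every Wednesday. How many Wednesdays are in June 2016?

June 1, 2016 is a Wednesday.
From June 1, 2016 to June 30, 2016 is 30 days inclusive.
30 = 7 × 4 + 2, so there are 4 full weeks plus 2 extra days.
Each full week contributes one Wednesday: 4 so far.
The 2 extra days are Wednesday, Thursday — 1 of them qualifies.
Total: 4 + 1 = 5.

5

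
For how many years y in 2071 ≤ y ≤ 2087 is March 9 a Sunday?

Day of week of March 9 in each year:
2071: Mon, 2072: Wed, 2073: Thu, 2074: Fri, 2075: Sat, 2076: Mon, 2077: Tue, 2078: Wed, 2079: Thu, 2080: Sat, 2081: Sun ✓, 2082: Mon, 2083: Tue, 2084: Thu, 2085: Fri, 2086: Sat, 2087: Sun ✓
Sundays: 2081, 2087.

2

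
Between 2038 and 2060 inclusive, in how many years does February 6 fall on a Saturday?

Day of week of February 6 in each year:
2038: Sat ✓, 2039: Sun, 2040: Mon, 2041: Wed, 2042: Thu, 2043: Fri, 2044: Sat ✓, 2045: Mon, 2046: Tue, 2047: Wed, 2048: Thu, 2049: Sat ✓, 2050: Sun, 2051: Mon, 2052: Tue, 2053: Thu, 2054: Fri, 2055: Sat ✓, 2056: Sun, 2057: Tue, 2058: Wed, 2059: Thu, 2060: Fri
Saturdays: 2038, 2044, 2049, 2055.

4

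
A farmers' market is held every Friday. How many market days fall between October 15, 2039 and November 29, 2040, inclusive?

58

October 15, 2039 is a Saturday.
From October 15, 2039 to November 29, 2040 is 412 days inclusive.
412 = 7 × 58 + 6, so there are 58 full weeks plus 6 extra days.
Each full week contributes one Friday: 58 so far.
The 6 extra days are Saturday, Sunday, Monday, Tuesday, Wednesday, Thursday — none qualify.
Total: 58 + 0 = 58.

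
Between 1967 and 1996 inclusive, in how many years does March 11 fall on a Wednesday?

Day of week of March 11 in each year:
1967: Sat, 1968: Mon, 1969: Tue, 1970: Wed ✓, 1971: Thu, 1972: Sat, 1973: Sun, 1974: Mon, 1975: Tue, 1976: Thu, 1977: Fri, 1978: Sat, 1979: Sun, 1980: Tue, 1981: Wed ✓, 1982: Thu, 1983: Fri, 1984: Sun, 1985: Mon, 1986: Tue, 1987: Wed ✓, 1988: Fri, 1989: Sat, 1990: Sun, 1991: Mon, 1992: Wed ✓, 1993: Thu, 1994: Fri, 1995: Sat, 1996: Mon
Wednesdays: 1970, 1981, 1987, 1992.

4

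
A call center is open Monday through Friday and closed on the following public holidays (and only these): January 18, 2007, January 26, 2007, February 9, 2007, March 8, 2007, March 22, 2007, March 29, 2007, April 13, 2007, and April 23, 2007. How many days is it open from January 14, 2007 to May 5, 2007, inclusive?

72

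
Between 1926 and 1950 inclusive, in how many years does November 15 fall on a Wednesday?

4

Day of week of November 15 in each year:
1926: Mon, 1927: Tue, 1928: Thu, 1929: Fri, 1930: Sat, 1931: Sun, 1932: Tue, 1933: Wed ✓, 1934: Thu, 1935: Fri, 1936: Sun, 1937: Mon, 1938: Tue, 1939: Wed ✓, 1940: Fri, 1941: Sat, 1942: Sun, 1943: Mon, 1944: Wed ✓, 1945: Thu, 1946: Fri, 1947: Sat, 1948: Mon, 1949: Tue, 1950: Wed ✓
Wednesdays: 1933, 1939, 1944, 1950.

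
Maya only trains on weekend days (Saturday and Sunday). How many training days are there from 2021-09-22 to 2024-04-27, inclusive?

271

2021-09-22 is a Wednesday.
From 2021-09-22 to 2024-04-27 is 949 days inclusive.
949 = 7 × 135 + 4, so there are 135 full weeks plus 4 extra days.
Each full week contributes 2 weekend days (Sat, Sun): 135 × 2 = 270.
The 4 extra days are Wed, Thu, Fri, Sat — 1 of them qualifies.
Total: 270 + 1 = 271.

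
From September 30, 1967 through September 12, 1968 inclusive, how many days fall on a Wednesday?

50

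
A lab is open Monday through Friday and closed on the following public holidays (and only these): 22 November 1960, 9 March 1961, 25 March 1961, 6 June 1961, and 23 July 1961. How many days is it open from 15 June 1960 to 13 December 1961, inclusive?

388 working days

15 June 1960 is a Wednesday.
That's 547 days from start to end, counting both.
547 = 7 × 78 + 1, so there are 78 full weeks plus 1 extra day.
Each full week contributes 5 weekdays (Mon–Fri): 78 × 5 = 390.
The 1 extra day is Wed — 1 of them qualifies.
Total: 390 + 1 = 391.
Holidays: 22 November 1960 (Tue); 9 March 1961 (Thu); 25 March 1961 (Sat); 6 June 1961 (Tue); 23 July 1961 (Sun).
3 of the 5 holidays fall on weekdays; the rest are weekends and were already excluded.
Business days: 391 − 3 = 388.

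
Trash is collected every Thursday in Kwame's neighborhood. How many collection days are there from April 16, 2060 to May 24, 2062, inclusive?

April 16, 2060 is a Friday.
The range spans 769 days (inclusive of both endpoints).
769 = 7 × 109 + 6, so there are 109 full weeks plus 6 extra days.
Each full week contributes one Thursday: 109 so far.
The 6 extra days are Friday, Saturday, Sunday, Monday, Tuesday, Wednesday — none qualify.
Total: 109 + 0 = 109.

109 Thursdays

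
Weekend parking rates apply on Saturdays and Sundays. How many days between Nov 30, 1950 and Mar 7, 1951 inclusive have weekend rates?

Nov 30, 1950 is a Thursday.
That's 98 days from start to end, counting both.
98 = 7 × 14, so the span is exactly 14 full weeks.
Each full week contributes 2 weekend days (Sat, Sun): 14 × 2 = 28.

28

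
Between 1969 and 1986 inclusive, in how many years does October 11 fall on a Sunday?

Day of week of October 11 in each year:
1969: Sat, 1970: Sun ✓, 1971: Mon, 1972: Wed, 1973: Thu, 1974: Fri, 1975: Sat, 1976: Mon, 1977: Tue, 1978: Wed, 1979: Thu, 1980: Sat, 1981: Sun ✓, 1982: Mon, 1983: Tue, 1984: Thu, 1985: Fri, 1986: Sat
Sundays: 1970, 1981.

2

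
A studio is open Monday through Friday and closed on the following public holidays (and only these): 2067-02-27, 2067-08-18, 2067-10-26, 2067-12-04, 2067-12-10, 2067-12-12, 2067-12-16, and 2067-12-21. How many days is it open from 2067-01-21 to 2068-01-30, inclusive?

262

2067-01-21 is a Friday.
That's 375 days from start to end, counting both.
375 = 7 × 53 + 4, so there are 53 full weeks plus 4 extra days.
Each full week contributes 5 weekdays (Mon–Fri): 53 × 5 = 265.
The 4 extra days are Friday, Saturday, Sunday, Monday — 2 of them qualify.
Total: 265 + 2 = 267.
Holidays: 2067-02-27 (Sun); 2067-08-18 (Thu); 2067-10-26 (Wed); 2067-12-04 (Sun); 2067-12-10 (Sat); 2067-12-12 (Mon); 2067-12-16 (Fri); 2067-12-21 (Wed).
5 of the 8 holidays fall on weekdays; the rest are weekends and were already excluded.
Business days: 267 − 5 = 262.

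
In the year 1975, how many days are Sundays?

52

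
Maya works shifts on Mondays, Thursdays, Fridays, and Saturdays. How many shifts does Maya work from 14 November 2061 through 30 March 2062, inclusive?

14 November 2061 is a Monday.
That's 137 days from start to end, counting both.
137 = 7 × 19 + 4, so there are 19 full weeks plus 4 extra days.
Each full week contributes 4 days from the set (Mon, Thu, Fri, Sat): 19 × 4 = 76.
The 4 extra days are Monday, Tuesday, Wednesday, Thursday — 2 of them qualify.
Total: 76 + 2 = 78.

78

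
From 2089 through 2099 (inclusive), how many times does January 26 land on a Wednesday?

2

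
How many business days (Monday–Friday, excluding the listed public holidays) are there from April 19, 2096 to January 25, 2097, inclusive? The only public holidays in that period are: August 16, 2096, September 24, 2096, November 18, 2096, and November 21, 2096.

199

April 19, 2096 is a Thursday.
The range spans 282 days (inclusive of both endpoints).
282 = 7 × 40 + 2, so there are 40 full weeks plus 2 extra days.
Each full week contributes 5 weekdays (Mon–Fri): 40 × 5 = 200.
The 2 extra days are Thu, Fri — 2 of them qualify.
Total: 200 + 2 = 202.
Holidays: August 16, 2096 (Thu); September 24, 2096 (Mon); November 18, 2096 (Sun); November 21, 2096 (Wed).
3 of the 4 holidays fall on weekdays; the rest are weekends and were already excluded.
Business days: 202 − 3 = 199.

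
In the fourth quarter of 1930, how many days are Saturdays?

13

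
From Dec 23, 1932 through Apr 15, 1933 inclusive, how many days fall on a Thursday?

Dec 23, 1932 is a Friday.
The range spans 114 days (inclusive of both endpoints).
114 = 7 × 16 + 2, so there are 16 full weeks plus 2 extra days.
Each full week contributes one Thursday: 16 so far.
The 2 extra days are Fri, Sat — none qualify.
Total: 16 + 0 = 16.

16 Thursdays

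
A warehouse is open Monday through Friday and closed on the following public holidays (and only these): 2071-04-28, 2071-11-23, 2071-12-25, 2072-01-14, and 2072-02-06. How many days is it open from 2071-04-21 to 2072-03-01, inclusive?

222 working days

2071-04-21 is a Tuesday.
From 2071-04-21 to 2072-03-01 is 316 days inclusive.
316 = 7 × 45 + 1, so there are 45 full weeks plus 1 extra day.
Each full week contributes 5 weekdays (Mon–Fri): 45 × 5 = 225.
The 1 extra day is Tue — 1 of them qualifies.
Total: 225 + 1 = 226.
Holidays: 2071-04-28 (Tue); 2071-11-23 (Mon); 2071-12-25 (Fri); 2072-01-14 (Thu); 2072-02-06 (Sat).
4 of the 5 holidays fall on weekdays; the rest are weekends and were already excluded.
Business days: 226 − 4 = 222.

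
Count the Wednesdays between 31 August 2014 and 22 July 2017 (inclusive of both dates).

151 Wednesdays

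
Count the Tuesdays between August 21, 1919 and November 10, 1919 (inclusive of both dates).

11

August 21, 1919 is a Thursday.
From August 21, 1919 to November 10, 1919 is 82 days inclusive.
82 = 7 × 11 + 5, so there are 11 full weeks plus 5 extra days.
Each full week contributes one Tuesday: 11 so far.
The 5 extra days are Thursday, Friday, Saturday, Sunday, Monday — none qualify.
Total: 11 + 0 = 11.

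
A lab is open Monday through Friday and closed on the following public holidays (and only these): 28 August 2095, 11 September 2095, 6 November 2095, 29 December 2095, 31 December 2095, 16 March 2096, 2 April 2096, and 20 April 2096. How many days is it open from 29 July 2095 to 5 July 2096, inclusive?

29 July 2095 is a Friday.
The range spans 343 days (inclusive of both endpoints).
343 = 7 × 49, so the span is exactly 49 full weeks.
Each full week contributes 5 weekdays (Mon–Fri): 49 × 5 = 245.
Total: 245.
Holidays: 28 August 2095 (Sun); 11 September 2095 (Sun); 6 November 2095 (Sun); 29 December 2095 (Thu); 31 December 2095 (Sat); 16 March 2096 (Fri); 2 April 2096 (Mon); 20 April 2096 (Fri).
4 of the 8 holidays fall on weekdays; the rest are weekends and were already excluded.
Business days: 245 − 4 = 241.

241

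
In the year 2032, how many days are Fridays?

Jan 1, 2032 is a Thursday.
That's 366 days from start to end, counting both.
366 = 7 × 52 + 2, so there are 52 full weeks plus 2 extra days.
Each full week contributes one Friday: 52 so far.
The 2 extra days are Thu, Fri — 1 of them qualifies.
Total: 52 + 1 = 53.

53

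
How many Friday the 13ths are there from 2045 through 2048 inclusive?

8

Friday-the-13ths by year:
2045: Jan, Oct
2046: Apr, Jul
2047: Sep, Dec
2048: Mar, Nov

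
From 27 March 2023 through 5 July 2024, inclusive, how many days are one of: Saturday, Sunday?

132

27 March 2023 is a Monday.
The range spans 467 days (inclusive of both endpoints).
467 = 7 × 66 + 5, so there are 66 full weeks plus 5 extra days.
Each full week contributes 2 days from the set (Sat, Sun): 66 × 2 = 132.
The 5 extra days are Mon, Tue, Wed, Thu, Fri — none qualify.
Total: 132 + 0 = 132.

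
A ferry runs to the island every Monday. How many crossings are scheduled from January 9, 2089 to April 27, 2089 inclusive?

January 9, 2089 is a Sunday.
That's 109 days from start to end, counting both.
109 = 7 × 15 + 4, so there are 15 full weeks plus 4 extra days.
Each full week contributes one Monday: 15 so far.
The 4 extra days are Sun, Mon, Tue, Wed — 1 of them qualifies.
Total: 15 + 1 = 16.

16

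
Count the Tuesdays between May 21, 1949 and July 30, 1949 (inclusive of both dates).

May 21, 1949 is a Saturday.
That's 71 days from start to end, counting both.
71 = 7 × 10 + 1, so there are 10 full weeks plus 1 extra day.
Each full week contributes one Tuesday: 10 so far.
The 1 extra day is Saturday — none qualify.
Total: 10 + 0 = 10.

10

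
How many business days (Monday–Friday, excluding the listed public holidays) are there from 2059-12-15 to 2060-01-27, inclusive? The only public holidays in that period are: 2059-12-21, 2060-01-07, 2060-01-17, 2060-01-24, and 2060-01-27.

30

2059-12-15 is a Monday.
That's 44 days from start to end, counting both.
44 = 7 × 6 + 2, so there are 6 full weeks plus 2 extra days.
Each full week contributes 5 weekdays (Mon–Fri): 6 × 5 = 30.
The 2 extra days are Monday, Tuesday — 2 of them qualify.
Total: 30 + 2 = 32.
Holidays: 2059-12-21 (Sun); 2060-01-07 (Wed); 2060-01-17 (Sat); 2060-01-24 (Sat); 2060-01-27 (Tue).
2 of the 5 holidays fall on weekdays; the rest are weekends and were already excluded.
Business days: 32 − 2 = 30.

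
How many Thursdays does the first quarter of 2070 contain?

13

2070-01-01 is a Wednesday.
The range spans 90 days (inclusive of both endpoints).
90 = 7 × 12 + 6, so there are 12 full weeks plus 6 extra days.
Each full week contributes one Thursday: 12 so far.
The 6 extra days are Wed, Thu, Fri, Sat, Sun, Mon — 1 of them qualifies.
Total: 12 + 1 = 13.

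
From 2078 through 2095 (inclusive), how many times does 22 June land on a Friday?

Day of week of June 22 in each year:
2078: Wed, 2079: Thu, 2080: Sat, 2081: Sun, 2082: Mon, 2083: Tue, 2084: Thu, 2085: Fri ✓, 2086: Sat, 2087: Sun, 2088: Tue, 2089: Wed, 2090: Thu, 2091: Fri ✓, 2092: Sun, 2093: Mon, 2094: Tue, 2095: Wed
Fridays: 2085, 2091.

2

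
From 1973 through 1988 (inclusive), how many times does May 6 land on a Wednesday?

2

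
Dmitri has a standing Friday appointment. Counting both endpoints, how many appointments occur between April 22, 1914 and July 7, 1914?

April 22, 1914 is a Wednesday.
That's 77 days from start to end, counting both.
77 = 7 × 11, so the span is exactly 11 full weeks.
Each full week contributes one Friday: 11 so far.
Total: 11.

11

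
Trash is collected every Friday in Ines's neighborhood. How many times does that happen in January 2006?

4

Jan 1, 2006 is a Sunday.
From Jan 1, 2006 to Jan 31, 2006 is 31 days inclusive.
31 = 7 × 4 + 3, so there are 4 full weeks plus 3 extra days.
Each full week contributes one Friday: 4 so far.
The 3 extra days are Sunday, Monday, Tuesday — none qualify.
Total: 4 + 0 = 4.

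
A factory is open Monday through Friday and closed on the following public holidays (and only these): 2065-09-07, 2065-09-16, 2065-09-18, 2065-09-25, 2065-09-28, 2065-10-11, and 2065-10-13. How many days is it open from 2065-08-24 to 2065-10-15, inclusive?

2065-08-24 is a Monday.
That's 53 days from start to end, counting both.
53 = 7 × 7 + 4, so there are 7 full weeks plus 4 extra days.
Each full week contributes 5 weekdays (Mon–Fri): 7 × 5 = 35.
The 4 extra days are Monday, Tuesday, Wednesday, Thursday — 4 of them qualify.
Total: 35 + 4 = 39.
Holidays: 2065-09-07 (Mon); 2065-09-16 (Wed); 2065-09-18 (Fri); 2065-09-25 (Fri); 2065-09-28 (Mon); 2065-10-11 (Sun); 2065-10-13 (Tue).
6 of the 7 holidays fall on weekdays; the rest are weekends and were already excluded.
Business days: 39 − 6 = 33.

33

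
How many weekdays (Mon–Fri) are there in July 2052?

23 weekdays

July 1, 2052 is a Monday.
That's 31 days from start to end, counting both.
31 = 7 × 4 + 3, so there are 4 full weeks plus 3 extra days.
Each full week contributes 5 weekdays (Mon–Fri): 4 × 5 = 20.
The 3 extra days are Mon, Tue, Wed — 3 of them qualify.
Total: 20 + 3 = 23.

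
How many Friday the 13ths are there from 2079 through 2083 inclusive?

9

Friday-the-13ths by year:
2079: Jan, Oct
2080: Sep, Dec
2081: Jun
2082: Feb, Mar, Nov
2083: Aug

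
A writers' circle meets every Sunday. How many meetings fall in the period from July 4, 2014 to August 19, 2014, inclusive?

7 Sundays

July 4, 2014 is a Friday.
The range spans 47 days (inclusive of both endpoints).
47 = 7 × 6 + 5, so there are 6 full weeks plus 5 extra days.
Each full week contributes one Sunday: 6 so far.
The 5 extra days are Friday, Saturday, Sunday, Monday, Tuesday — 1 of them qualifies.
Total: 6 + 1 = 7.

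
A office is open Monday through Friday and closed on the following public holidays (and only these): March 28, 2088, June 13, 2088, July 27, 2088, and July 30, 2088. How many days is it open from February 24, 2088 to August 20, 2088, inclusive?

127

February 24, 2088 is a Tuesday.
That's 179 days from start to end, counting both.
179 = 7 × 25 + 4, so there are 25 full weeks plus 4 extra days.
Each full week contributes 5 weekdays (Mon–Fri): 25 × 5 = 125.
The 4 extra days are Tue, Wed, Thu, Fri — 4 of them qualify.
Total: 125 + 4 = 129.
Holidays: March 28, 2088 (Sun); June 13, 2088 (Sun); July 27, 2088 (Tue); July 30, 2088 (Fri).
2 of the 4 holidays fall on weekdays; the rest are weekends and were already excluded.
Business days: 129 − 2 = 127.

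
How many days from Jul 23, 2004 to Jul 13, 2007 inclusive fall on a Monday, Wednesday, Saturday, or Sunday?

Jul 23, 2004 is a Friday.
The range spans 1086 days (inclusive of both endpoints).
1086 = 7 × 155 + 1, so there are 155 full weeks plus 1 extra day.
Each full week contributes 4 days from the set (Mon, Wed, Sat, Sun): 155 × 4 = 620.
The 1 extra day is Friday — none qualify.
Total: 620 + 0 = 620.

620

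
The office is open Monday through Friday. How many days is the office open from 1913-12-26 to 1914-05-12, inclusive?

1913-12-26 is a Friday.
That's 138 days from start to end, counting both.
138 = 7 × 19 + 5, so there are 19 full weeks plus 5 extra days.
Each full week contributes 5 weekdays (Mon–Fri): 19 × 5 = 95.
The 5 extra days are Fri, Sat, Sun, Mon, Tue — 3 of them qualify.
Total: 95 + 3 = 98.

98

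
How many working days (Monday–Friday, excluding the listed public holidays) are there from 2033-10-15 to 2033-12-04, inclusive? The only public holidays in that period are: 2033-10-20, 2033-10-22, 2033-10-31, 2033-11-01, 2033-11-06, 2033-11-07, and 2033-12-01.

2033-10-15 is a Saturday.
That's 51 days from start to end, counting both.
51 = 7 × 7 + 2, so there are 7 full weeks plus 2 extra days.
Each full week contributes 5 weekdays (Mon–Fri): 7 × 5 = 35.
The 2 extra days are Sat, Sun — none qualify.
Total: 35 + 0 = 35.
Holidays: 2033-10-20 (Thu); 2033-10-22 (Sat); 2033-10-31 (Mon); 2033-11-01 (Tue); 2033-11-06 (Sun); 2033-11-07 (Mon); 2033-12-01 (Thu).
5 of the 7 holidays fall on weekdays; the rest are weekends and were already excluded.
Business days: 35 − 5 = 30.

30 working days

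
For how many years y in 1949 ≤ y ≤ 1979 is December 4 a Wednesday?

4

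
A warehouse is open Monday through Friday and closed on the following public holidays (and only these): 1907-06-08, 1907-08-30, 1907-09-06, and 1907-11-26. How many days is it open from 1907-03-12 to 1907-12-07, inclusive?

1907-03-12 is a Tuesday.
The range spans 271 days (inclusive of both endpoints).
271 = 7 × 38 + 5, so there are 38 full weeks plus 5 extra days.
Each full week contributes 5 weekdays (Mon–Fri): 38 × 5 = 190.
The 5 extra days are Tuesday, Wednesday, Thursday, Friday, Saturday — 4 of them qualify.
Total: 190 + 4 = 194.
Holidays: 1907-06-08 (Sat); 1907-08-30 (Fri); 1907-09-06 (Fri); 1907-11-26 (Tue).
3 of the 4 holidays fall on weekdays; the rest are weekends and were already excluded.
Business days: 194 − 3 = 191.

191 working days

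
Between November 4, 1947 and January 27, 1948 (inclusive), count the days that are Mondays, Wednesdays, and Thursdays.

36

November 4, 1947 is a Tuesday.
From November 4, 1947 to January 27, 1948 is 85 days inclusive.
85 = 7 × 12 + 1, so there are 12 full weeks plus 1 extra day.
Each full week contributes 3 days from the set (Mon, Wed, Thu): 12 × 3 = 36.
The 1 extra day is Tuesday — none qualify.
Total: 36 + 0 = 36.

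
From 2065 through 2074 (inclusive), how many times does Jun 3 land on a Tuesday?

Day of week of June 3 in each year:
2065: Wed, 2066: Thu, 2067: Fri, 2068: Sun, 2069: Mon, 2070: Tue ✓, 2071: Wed, 2072: Fri, 2073: Sat, 2074: Sun
Tuesdays: 2070.

1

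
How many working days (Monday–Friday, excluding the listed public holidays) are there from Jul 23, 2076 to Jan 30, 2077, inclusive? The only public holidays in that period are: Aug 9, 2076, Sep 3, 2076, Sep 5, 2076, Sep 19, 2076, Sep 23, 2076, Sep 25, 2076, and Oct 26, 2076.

Jul 23, 2076 is a Thursday.
That's 192 days from start to end, counting both.
192 = 7 × 27 + 3, so there are 27 full weeks plus 3 extra days.
Each full week contributes 5 weekdays (Mon–Fri): 27 × 5 = 135.
The 3 extra days are Thursday, Friday, Saturday — 2 of them qualify.
Total: 135 + 2 = 137.
Holidays: Aug 9, 2076 (Sun); Sep 3, 2076 (Thu); Sep 5, 2076 (Sat); Sep 19, 2076 (Sat); Sep 23, 2076 (Wed); Sep 25, 2076 (Fri); Oct 26, 2076 (Mon).
4 of the 7 holidays fall on weekdays; the rest are weekends and were already excluded.
Business days: 137 − 4 = 133.

133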